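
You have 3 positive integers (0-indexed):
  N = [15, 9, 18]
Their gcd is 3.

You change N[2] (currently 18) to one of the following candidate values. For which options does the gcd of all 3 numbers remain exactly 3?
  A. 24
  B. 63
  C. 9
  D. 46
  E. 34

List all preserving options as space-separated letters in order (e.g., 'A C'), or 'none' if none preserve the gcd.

Answer: A B C

Derivation:
Old gcd = 3; gcd of others (without N[2]) = 3
New gcd for candidate v: gcd(3, v). Preserves old gcd iff gcd(3, v) = 3.
  Option A: v=24, gcd(3,24)=3 -> preserves
  Option B: v=63, gcd(3,63)=3 -> preserves
  Option C: v=9, gcd(3,9)=3 -> preserves
  Option D: v=46, gcd(3,46)=1 -> changes
  Option E: v=34, gcd(3,34)=1 -> changes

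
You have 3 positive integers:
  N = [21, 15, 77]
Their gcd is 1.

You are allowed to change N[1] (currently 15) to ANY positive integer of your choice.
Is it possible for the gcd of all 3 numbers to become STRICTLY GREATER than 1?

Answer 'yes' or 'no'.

Current gcd = 1
gcd of all OTHER numbers (without N[1]=15): gcd([21, 77]) = 7
The new gcd after any change is gcd(7, new_value).
This can be at most 7.
Since 7 > old gcd 1, the gcd CAN increase (e.g., set N[1] = 7).

Answer: yes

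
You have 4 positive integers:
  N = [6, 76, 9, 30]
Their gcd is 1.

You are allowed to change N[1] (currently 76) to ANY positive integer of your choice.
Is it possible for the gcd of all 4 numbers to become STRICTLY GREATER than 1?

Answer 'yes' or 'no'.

Current gcd = 1
gcd of all OTHER numbers (without N[1]=76): gcd([6, 9, 30]) = 3
The new gcd after any change is gcd(3, new_value).
This can be at most 3.
Since 3 > old gcd 1, the gcd CAN increase (e.g., set N[1] = 3).

Answer: yes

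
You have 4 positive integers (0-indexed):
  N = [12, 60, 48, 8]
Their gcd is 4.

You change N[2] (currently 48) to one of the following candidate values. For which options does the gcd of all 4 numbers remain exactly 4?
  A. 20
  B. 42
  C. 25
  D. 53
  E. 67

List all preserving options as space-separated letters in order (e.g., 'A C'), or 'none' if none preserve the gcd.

Answer: A

Derivation:
Old gcd = 4; gcd of others (without N[2]) = 4
New gcd for candidate v: gcd(4, v). Preserves old gcd iff gcd(4, v) = 4.
  Option A: v=20, gcd(4,20)=4 -> preserves
  Option B: v=42, gcd(4,42)=2 -> changes
  Option C: v=25, gcd(4,25)=1 -> changes
  Option D: v=53, gcd(4,53)=1 -> changes
  Option E: v=67, gcd(4,67)=1 -> changes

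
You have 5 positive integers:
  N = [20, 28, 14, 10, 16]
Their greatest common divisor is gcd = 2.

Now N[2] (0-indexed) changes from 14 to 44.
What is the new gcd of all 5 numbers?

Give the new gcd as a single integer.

Answer: 2

Derivation:
Numbers: [20, 28, 14, 10, 16], gcd = 2
Change: index 2, 14 -> 44
gcd of the OTHER numbers (without index 2): gcd([20, 28, 10, 16]) = 2
New gcd = gcd(g_others, new_val) = gcd(2, 44) = 2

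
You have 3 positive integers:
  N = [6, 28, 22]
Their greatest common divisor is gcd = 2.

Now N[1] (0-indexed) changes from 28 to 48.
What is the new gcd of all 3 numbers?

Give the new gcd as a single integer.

Answer: 2

Derivation:
Numbers: [6, 28, 22], gcd = 2
Change: index 1, 28 -> 48
gcd of the OTHER numbers (without index 1): gcd([6, 22]) = 2
New gcd = gcd(g_others, new_val) = gcd(2, 48) = 2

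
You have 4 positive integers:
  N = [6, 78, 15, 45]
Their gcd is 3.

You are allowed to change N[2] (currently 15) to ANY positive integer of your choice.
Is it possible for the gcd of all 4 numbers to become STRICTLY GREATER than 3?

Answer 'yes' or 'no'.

Current gcd = 3
gcd of all OTHER numbers (without N[2]=15): gcd([6, 78, 45]) = 3
The new gcd after any change is gcd(3, new_value).
This can be at most 3.
Since 3 = old gcd 3, the gcd can only stay the same or decrease.

Answer: no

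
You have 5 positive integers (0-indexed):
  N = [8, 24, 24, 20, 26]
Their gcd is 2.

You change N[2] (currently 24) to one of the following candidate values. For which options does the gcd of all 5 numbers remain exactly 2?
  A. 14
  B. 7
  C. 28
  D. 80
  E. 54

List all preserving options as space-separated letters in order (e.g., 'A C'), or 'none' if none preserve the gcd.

Old gcd = 2; gcd of others (without N[2]) = 2
New gcd for candidate v: gcd(2, v). Preserves old gcd iff gcd(2, v) = 2.
  Option A: v=14, gcd(2,14)=2 -> preserves
  Option B: v=7, gcd(2,7)=1 -> changes
  Option C: v=28, gcd(2,28)=2 -> preserves
  Option D: v=80, gcd(2,80)=2 -> preserves
  Option E: v=54, gcd(2,54)=2 -> preserves

Answer: A C D E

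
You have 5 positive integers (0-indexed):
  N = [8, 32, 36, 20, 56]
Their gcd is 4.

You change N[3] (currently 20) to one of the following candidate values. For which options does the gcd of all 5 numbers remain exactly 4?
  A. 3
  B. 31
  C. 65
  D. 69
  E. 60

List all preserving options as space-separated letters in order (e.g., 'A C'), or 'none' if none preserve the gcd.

Old gcd = 4; gcd of others (without N[3]) = 4
New gcd for candidate v: gcd(4, v). Preserves old gcd iff gcd(4, v) = 4.
  Option A: v=3, gcd(4,3)=1 -> changes
  Option B: v=31, gcd(4,31)=1 -> changes
  Option C: v=65, gcd(4,65)=1 -> changes
  Option D: v=69, gcd(4,69)=1 -> changes
  Option E: v=60, gcd(4,60)=4 -> preserves

Answer: E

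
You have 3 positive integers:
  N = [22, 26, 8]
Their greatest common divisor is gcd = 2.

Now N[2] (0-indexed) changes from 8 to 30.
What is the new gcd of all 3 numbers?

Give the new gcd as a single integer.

Numbers: [22, 26, 8], gcd = 2
Change: index 2, 8 -> 30
gcd of the OTHER numbers (without index 2): gcd([22, 26]) = 2
New gcd = gcd(g_others, new_val) = gcd(2, 30) = 2

Answer: 2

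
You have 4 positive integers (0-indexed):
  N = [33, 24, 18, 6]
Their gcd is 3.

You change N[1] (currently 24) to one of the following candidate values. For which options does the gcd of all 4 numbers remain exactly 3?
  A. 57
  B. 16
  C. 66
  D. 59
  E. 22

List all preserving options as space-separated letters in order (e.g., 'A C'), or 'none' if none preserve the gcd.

Answer: A C

Derivation:
Old gcd = 3; gcd of others (without N[1]) = 3
New gcd for candidate v: gcd(3, v). Preserves old gcd iff gcd(3, v) = 3.
  Option A: v=57, gcd(3,57)=3 -> preserves
  Option B: v=16, gcd(3,16)=1 -> changes
  Option C: v=66, gcd(3,66)=3 -> preserves
  Option D: v=59, gcd(3,59)=1 -> changes
  Option E: v=22, gcd(3,22)=1 -> changes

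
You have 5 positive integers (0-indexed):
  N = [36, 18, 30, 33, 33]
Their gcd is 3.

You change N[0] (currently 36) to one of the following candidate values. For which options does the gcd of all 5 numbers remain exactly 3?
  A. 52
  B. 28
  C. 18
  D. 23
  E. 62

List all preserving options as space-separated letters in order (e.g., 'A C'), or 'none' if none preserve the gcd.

Answer: C

Derivation:
Old gcd = 3; gcd of others (without N[0]) = 3
New gcd for candidate v: gcd(3, v). Preserves old gcd iff gcd(3, v) = 3.
  Option A: v=52, gcd(3,52)=1 -> changes
  Option B: v=28, gcd(3,28)=1 -> changes
  Option C: v=18, gcd(3,18)=3 -> preserves
  Option D: v=23, gcd(3,23)=1 -> changes
  Option E: v=62, gcd(3,62)=1 -> changes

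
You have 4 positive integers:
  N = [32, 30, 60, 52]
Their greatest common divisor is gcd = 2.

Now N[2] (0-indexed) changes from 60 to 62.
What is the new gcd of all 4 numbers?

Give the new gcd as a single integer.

Numbers: [32, 30, 60, 52], gcd = 2
Change: index 2, 60 -> 62
gcd of the OTHER numbers (without index 2): gcd([32, 30, 52]) = 2
New gcd = gcd(g_others, new_val) = gcd(2, 62) = 2

Answer: 2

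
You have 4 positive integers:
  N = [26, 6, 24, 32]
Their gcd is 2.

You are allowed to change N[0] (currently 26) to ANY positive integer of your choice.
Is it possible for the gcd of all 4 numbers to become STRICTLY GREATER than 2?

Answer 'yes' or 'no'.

Answer: no

Derivation:
Current gcd = 2
gcd of all OTHER numbers (without N[0]=26): gcd([6, 24, 32]) = 2
The new gcd after any change is gcd(2, new_value).
This can be at most 2.
Since 2 = old gcd 2, the gcd can only stay the same or decrease.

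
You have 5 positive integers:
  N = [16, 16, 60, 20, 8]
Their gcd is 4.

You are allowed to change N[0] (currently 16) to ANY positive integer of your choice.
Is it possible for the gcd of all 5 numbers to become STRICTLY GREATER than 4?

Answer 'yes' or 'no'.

Current gcd = 4
gcd of all OTHER numbers (without N[0]=16): gcd([16, 60, 20, 8]) = 4
The new gcd after any change is gcd(4, new_value).
This can be at most 4.
Since 4 = old gcd 4, the gcd can only stay the same or decrease.

Answer: no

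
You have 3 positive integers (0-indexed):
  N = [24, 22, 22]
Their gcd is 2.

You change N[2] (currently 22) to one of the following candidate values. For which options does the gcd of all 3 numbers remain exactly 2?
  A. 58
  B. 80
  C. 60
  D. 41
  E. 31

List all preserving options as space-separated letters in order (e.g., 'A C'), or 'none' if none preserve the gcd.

Old gcd = 2; gcd of others (without N[2]) = 2
New gcd for candidate v: gcd(2, v). Preserves old gcd iff gcd(2, v) = 2.
  Option A: v=58, gcd(2,58)=2 -> preserves
  Option B: v=80, gcd(2,80)=2 -> preserves
  Option C: v=60, gcd(2,60)=2 -> preserves
  Option D: v=41, gcd(2,41)=1 -> changes
  Option E: v=31, gcd(2,31)=1 -> changes

Answer: A B C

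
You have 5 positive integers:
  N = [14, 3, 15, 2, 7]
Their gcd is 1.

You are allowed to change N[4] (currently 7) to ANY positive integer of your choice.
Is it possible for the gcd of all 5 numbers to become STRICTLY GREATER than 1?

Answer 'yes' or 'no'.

Answer: no

Derivation:
Current gcd = 1
gcd of all OTHER numbers (without N[4]=7): gcd([14, 3, 15, 2]) = 1
The new gcd after any change is gcd(1, new_value).
This can be at most 1.
Since 1 = old gcd 1, the gcd can only stay the same or decrease.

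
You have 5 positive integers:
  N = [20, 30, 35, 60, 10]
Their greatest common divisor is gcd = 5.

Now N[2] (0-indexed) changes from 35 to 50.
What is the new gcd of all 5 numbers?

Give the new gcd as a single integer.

Answer: 10

Derivation:
Numbers: [20, 30, 35, 60, 10], gcd = 5
Change: index 2, 35 -> 50
gcd of the OTHER numbers (without index 2): gcd([20, 30, 60, 10]) = 10
New gcd = gcd(g_others, new_val) = gcd(10, 50) = 10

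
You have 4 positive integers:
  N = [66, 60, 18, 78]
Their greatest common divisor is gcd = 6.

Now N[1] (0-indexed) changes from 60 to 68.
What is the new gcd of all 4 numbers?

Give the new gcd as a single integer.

Answer: 2

Derivation:
Numbers: [66, 60, 18, 78], gcd = 6
Change: index 1, 60 -> 68
gcd of the OTHER numbers (without index 1): gcd([66, 18, 78]) = 6
New gcd = gcd(g_others, new_val) = gcd(6, 68) = 2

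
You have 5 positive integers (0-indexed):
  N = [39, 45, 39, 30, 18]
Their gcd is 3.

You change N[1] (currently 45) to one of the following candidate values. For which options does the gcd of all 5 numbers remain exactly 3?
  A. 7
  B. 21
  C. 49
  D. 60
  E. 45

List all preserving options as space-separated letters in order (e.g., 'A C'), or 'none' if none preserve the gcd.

Old gcd = 3; gcd of others (without N[1]) = 3
New gcd for candidate v: gcd(3, v). Preserves old gcd iff gcd(3, v) = 3.
  Option A: v=7, gcd(3,7)=1 -> changes
  Option B: v=21, gcd(3,21)=3 -> preserves
  Option C: v=49, gcd(3,49)=1 -> changes
  Option D: v=60, gcd(3,60)=3 -> preserves
  Option E: v=45, gcd(3,45)=3 -> preserves

Answer: B D E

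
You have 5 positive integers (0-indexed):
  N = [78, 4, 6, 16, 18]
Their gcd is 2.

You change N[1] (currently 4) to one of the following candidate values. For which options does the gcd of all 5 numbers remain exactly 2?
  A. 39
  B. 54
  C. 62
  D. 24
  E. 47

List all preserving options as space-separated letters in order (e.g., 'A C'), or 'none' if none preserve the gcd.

Answer: B C D

Derivation:
Old gcd = 2; gcd of others (without N[1]) = 2
New gcd for candidate v: gcd(2, v). Preserves old gcd iff gcd(2, v) = 2.
  Option A: v=39, gcd(2,39)=1 -> changes
  Option B: v=54, gcd(2,54)=2 -> preserves
  Option C: v=62, gcd(2,62)=2 -> preserves
  Option D: v=24, gcd(2,24)=2 -> preserves
  Option E: v=47, gcd(2,47)=1 -> changes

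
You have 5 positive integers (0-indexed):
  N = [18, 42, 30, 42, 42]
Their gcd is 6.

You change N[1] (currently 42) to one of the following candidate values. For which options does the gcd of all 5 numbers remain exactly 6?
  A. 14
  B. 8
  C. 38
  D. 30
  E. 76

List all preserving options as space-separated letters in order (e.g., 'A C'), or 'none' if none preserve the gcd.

Answer: D

Derivation:
Old gcd = 6; gcd of others (without N[1]) = 6
New gcd for candidate v: gcd(6, v). Preserves old gcd iff gcd(6, v) = 6.
  Option A: v=14, gcd(6,14)=2 -> changes
  Option B: v=8, gcd(6,8)=2 -> changes
  Option C: v=38, gcd(6,38)=2 -> changes
  Option D: v=30, gcd(6,30)=6 -> preserves
  Option E: v=76, gcd(6,76)=2 -> changes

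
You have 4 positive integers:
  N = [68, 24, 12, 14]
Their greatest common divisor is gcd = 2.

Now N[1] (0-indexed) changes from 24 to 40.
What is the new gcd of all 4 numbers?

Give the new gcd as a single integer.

Answer: 2

Derivation:
Numbers: [68, 24, 12, 14], gcd = 2
Change: index 1, 24 -> 40
gcd of the OTHER numbers (without index 1): gcd([68, 12, 14]) = 2
New gcd = gcd(g_others, new_val) = gcd(2, 40) = 2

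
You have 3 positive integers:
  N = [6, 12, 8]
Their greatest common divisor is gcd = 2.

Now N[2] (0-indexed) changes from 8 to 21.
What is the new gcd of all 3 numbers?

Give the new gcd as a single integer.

Numbers: [6, 12, 8], gcd = 2
Change: index 2, 8 -> 21
gcd of the OTHER numbers (without index 2): gcd([6, 12]) = 6
New gcd = gcd(g_others, new_val) = gcd(6, 21) = 3

Answer: 3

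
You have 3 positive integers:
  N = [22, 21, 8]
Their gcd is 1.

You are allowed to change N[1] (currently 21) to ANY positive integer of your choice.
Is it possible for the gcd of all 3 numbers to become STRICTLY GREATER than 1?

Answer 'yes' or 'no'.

Current gcd = 1
gcd of all OTHER numbers (without N[1]=21): gcd([22, 8]) = 2
The new gcd after any change is gcd(2, new_value).
This can be at most 2.
Since 2 > old gcd 1, the gcd CAN increase (e.g., set N[1] = 2).

Answer: yes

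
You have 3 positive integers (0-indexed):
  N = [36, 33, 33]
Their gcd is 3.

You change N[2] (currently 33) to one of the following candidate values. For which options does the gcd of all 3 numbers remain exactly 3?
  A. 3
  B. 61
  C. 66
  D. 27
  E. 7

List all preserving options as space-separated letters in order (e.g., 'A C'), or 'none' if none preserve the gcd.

Old gcd = 3; gcd of others (without N[2]) = 3
New gcd for candidate v: gcd(3, v). Preserves old gcd iff gcd(3, v) = 3.
  Option A: v=3, gcd(3,3)=3 -> preserves
  Option B: v=61, gcd(3,61)=1 -> changes
  Option C: v=66, gcd(3,66)=3 -> preserves
  Option D: v=27, gcd(3,27)=3 -> preserves
  Option E: v=7, gcd(3,7)=1 -> changes

Answer: A C D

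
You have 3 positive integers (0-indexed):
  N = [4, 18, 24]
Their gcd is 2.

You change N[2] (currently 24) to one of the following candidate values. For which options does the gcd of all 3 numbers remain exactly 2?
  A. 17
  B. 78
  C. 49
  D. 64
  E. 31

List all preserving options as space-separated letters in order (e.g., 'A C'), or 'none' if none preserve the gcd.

Answer: B D

Derivation:
Old gcd = 2; gcd of others (without N[2]) = 2
New gcd for candidate v: gcd(2, v). Preserves old gcd iff gcd(2, v) = 2.
  Option A: v=17, gcd(2,17)=1 -> changes
  Option B: v=78, gcd(2,78)=2 -> preserves
  Option C: v=49, gcd(2,49)=1 -> changes
  Option D: v=64, gcd(2,64)=2 -> preserves
  Option E: v=31, gcd(2,31)=1 -> changes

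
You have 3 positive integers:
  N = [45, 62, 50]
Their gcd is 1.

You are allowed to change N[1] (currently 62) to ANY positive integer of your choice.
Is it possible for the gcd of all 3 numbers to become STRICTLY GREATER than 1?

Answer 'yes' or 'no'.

Answer: yes

Derivation:
Current gcd = 1
gcd of all OTHER numbers (without N[1]=62): gcd([45, 50]) = 5
The new gcd after any change is gcd(5, new_value).
This can be at most 5.
Since 5 > old gcd 1, the gcd CAN increase (e.g., set N[1] = 5).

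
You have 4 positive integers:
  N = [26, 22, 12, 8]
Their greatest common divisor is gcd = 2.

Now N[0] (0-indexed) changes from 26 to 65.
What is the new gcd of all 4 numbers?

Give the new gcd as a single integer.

Numbers: [26, 22, 12, 8], gcd = 2
Change: index 0, 26 -> 65
gcd of the OTHER numbers (without index 0): gcd([22, 12, 8]) = 2
New gcd = gcd(g_others, new_val) = gcd(2, 65) = 1

Answer: 1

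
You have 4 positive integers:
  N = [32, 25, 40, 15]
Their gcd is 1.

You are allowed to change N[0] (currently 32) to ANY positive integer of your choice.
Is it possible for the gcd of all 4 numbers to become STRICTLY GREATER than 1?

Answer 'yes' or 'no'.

Answer: yes

Derivation:
Current gcd = 1
gcd of all OTHER numbers (without N[0]=32): gcd([25, 40, 15]) = 5
The new gcd after any change is gcd(5, new_value).
This can be at most 5.
Since 5 > old gcd 1, the gcd CAN increase (e.g., set N[0] = 5).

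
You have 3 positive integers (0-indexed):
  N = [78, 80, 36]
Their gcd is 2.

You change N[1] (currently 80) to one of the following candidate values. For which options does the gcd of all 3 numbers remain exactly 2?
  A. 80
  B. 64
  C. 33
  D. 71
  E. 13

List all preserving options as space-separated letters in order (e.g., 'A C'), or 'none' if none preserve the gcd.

Old gcd = 2; gcd of others (without N[1]) = 6
New gcd for candidate v: gcd(6, v). Preserves old gcd iff gcd(6, v) = 2.
  Option A: v=80, gcd(6,80)=2 -> preserves
  Option B: v=64, gcd(6,64)=2 -> preserves
  Option C: v=33, gcd(6,33)=3 -> changes
  Option D: v=71, gcd(6,71)=1 -> changes
  Option E: v=13, gcd(6,13)=1 -> changes

Answer: A B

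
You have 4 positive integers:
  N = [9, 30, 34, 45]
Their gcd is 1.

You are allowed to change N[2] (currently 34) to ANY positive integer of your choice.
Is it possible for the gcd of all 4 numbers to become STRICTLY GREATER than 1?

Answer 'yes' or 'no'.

Current gcd = 1
gcd of all OTHER numbers (without N[2]=34): gcd([9, 30, 45]) = 3
The new gcd after any change is gcd(3, new_value).
This can be at most 3.
Since 3 > old gcd 1, the gcd CAN increase (e.g., set N[2] = 3).

Answer: yes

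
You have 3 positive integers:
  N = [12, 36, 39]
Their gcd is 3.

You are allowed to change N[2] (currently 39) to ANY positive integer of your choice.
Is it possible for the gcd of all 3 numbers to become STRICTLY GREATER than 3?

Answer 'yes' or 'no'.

Answer: yes

Derivation:
Current gcd = 3
gcd of all OTHER numbers (without N[2]=39): gcd([12, 36]) = 12
The new gcd after any change is gcd(12, new_value).
This can be at most 12.
Since 12 > old gcd 3, the gcd CAN increase (e.g., set N[2] = 12).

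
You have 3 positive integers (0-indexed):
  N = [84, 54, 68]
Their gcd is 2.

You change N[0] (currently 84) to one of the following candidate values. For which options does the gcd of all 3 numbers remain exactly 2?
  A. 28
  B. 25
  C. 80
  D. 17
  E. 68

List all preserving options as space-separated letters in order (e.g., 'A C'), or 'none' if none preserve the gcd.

Old gcd = 2; gcd of others (without N[0]) = 2
New gcd for candidate v: gcd(2, v). Preserves old gcd iff gcd(2, v) = 2.
  Option A: v=28, gcd(2,28)=2 -> preserves
  Option B: v=25, gcd(2,25)=1 -> changes
  Option C: v=80, gcd(2,80)=2 -> preserves
  Option D: v=17, gcd(2,17)=1 -> changes
  Option E: v=68, gcd(2,68)=2 -> preserves

Answer: A C E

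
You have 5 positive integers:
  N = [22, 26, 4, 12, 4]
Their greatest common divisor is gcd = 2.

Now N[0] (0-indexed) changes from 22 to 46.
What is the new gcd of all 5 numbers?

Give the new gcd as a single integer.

Answer: 2

Derivation:
Numbers: [22, 26, 4, 12, 4], gcd = 2
Change: index 0, 22 -> 46
gcd of the OTHER numbers (without index 0): gcd([26, 4, 12, 4]) = 2
New gcd = gcd(g_others, new_val) = gcd(2, 46) = 2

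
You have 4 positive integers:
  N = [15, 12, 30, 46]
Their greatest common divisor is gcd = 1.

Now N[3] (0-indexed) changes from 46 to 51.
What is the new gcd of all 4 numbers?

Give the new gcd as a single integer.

Answer: 3

Derivation:
Numbers: [15, 12, 30, 46], gcd = 1
Change: index 3, 46 -> 51
gcd of the OTHER numbers (without index 3): gcd([15, 12, 30]) = 3
New gcd = gcd(g_others, new_val) = gcd(3, 51) = 3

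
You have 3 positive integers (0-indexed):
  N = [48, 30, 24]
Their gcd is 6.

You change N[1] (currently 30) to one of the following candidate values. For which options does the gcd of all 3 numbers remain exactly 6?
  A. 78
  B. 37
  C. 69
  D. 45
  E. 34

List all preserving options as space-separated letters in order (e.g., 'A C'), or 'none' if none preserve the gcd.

Old gcd = 6; gcd of others (without N[1]) = 24
New gcd for candidate v: gcd(24, v). Preserves old gcd iff gcd(24, v) = 6.
  Option A: v=78, gcd(24,78)=6 -> preserves
  Option B: v=37, gcd(24,37)=1 -> changes
  Option C: v=69, gcd(24,69)=3 -> changes
  Option D: v=45, gcd(24,45)=3 -> changes
  Option E: v=34, gcd(24,34)=2 -> changes

Answer: A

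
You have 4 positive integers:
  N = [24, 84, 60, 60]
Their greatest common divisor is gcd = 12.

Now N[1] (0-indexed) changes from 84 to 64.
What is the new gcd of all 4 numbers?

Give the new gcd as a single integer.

Numbers: [24, 84, 60, 60], gcd = 12
Change: index 1, 84 -> 64
gcd of the OTHER numbers (without index 1): gcd([24, 60, 60]) = 12
New gcd = gcd(g_others, new_val) = gcd(12, 64) = 4

Answer: 4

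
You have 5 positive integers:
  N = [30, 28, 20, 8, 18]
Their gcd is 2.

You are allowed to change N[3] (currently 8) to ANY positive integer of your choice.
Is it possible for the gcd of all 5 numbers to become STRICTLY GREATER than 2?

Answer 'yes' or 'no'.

Answer: no

Derivation:
Current gcd = 2
gcd of all OTHER numbers (without N[3]=8): gcd([30, 28, 20, 18]) = 2
The new gcd after any change is gcd(2, new_value).
This can be at most 2.
Since 2 = old gcd 2, the gcd can only stay the same or decrease.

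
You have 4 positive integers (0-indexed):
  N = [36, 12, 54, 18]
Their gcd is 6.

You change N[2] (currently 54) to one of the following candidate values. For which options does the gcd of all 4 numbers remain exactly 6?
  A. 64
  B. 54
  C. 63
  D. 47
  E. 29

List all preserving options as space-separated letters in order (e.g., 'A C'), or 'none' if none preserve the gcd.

Answer: B

Derivation:
Old gcd = 6; gcd of others (without N[2]) = 6
New gcd for candidate v: gcd(6, v). Preserves old gcd iff gcd(6, v) = 6.
  Option A: v=64, gcd(6,64)=2 -> changes
  Option B: v=54, gcd(6,54)=6 -> preserves
  Option C: v=63, gcd(6,63)=3 -> changes
  Option D: v=47, gcd(6,47)=1 -> changes
  Option E: v=29, gcd(6,29)=1 -> changes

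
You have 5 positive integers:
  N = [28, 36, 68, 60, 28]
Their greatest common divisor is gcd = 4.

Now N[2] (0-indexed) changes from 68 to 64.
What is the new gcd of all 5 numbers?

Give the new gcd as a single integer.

Answer: 4

Derivation:
Numbers: [28, 36, 68, 60, 28], gcd = 4
Change: index 2, 68 -> 64
gcd of the OTHER numbers (without index 2): gcd([28, 36, 60, 28]) = 4
New gcd = gcd(g_others, new_val) = gcd(4, 64) = 4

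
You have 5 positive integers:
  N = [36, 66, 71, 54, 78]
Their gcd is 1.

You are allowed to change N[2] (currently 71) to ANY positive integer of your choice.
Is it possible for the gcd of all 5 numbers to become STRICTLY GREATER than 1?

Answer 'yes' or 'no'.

Current gcd = 1
gcd of all OTHER numbers (without N[2]=71): gcd([36, 66, 54, 78]) = 6
The new gcd after any change is gcd(6, new_value).
This can be at most 6.
Since 6 > old gcd 1, the gcd CAN increase (e.g., set N[2] = 6).

Answer: yes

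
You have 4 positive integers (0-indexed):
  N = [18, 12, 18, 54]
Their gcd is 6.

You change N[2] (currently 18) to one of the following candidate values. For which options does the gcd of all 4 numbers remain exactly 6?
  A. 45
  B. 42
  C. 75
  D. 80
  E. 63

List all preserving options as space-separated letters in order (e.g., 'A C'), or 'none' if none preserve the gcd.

Old gcd = 6; gcd of others (without N[2]) = 6
New gcd for candidate v: gcd(6, v). Preserves old gcd iff gcd(6, v) = 6.
  Option A: v=45, gcd(6,45)=3 -> changes
  Option B: v=42, gcd(6,42)=6 -> preserves
  Option C: v=75, gcd(6,75)=3 -> changes
  Option D: v=80, gcd(6,80)=2 -> changes
  Option E: v=63, gcd(6,63)=3 -> changes

Answer: B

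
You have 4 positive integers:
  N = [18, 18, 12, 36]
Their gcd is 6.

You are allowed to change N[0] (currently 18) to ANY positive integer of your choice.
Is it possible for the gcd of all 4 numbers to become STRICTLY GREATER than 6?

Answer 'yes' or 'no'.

Answer: no

Derivation:
Current gcd = 6
gcd of all OTHER numbers (without N[0]=18): gcd([18, 12, 36]) = 6
The new gcd after any change is gcd(6, new_value).
This can be at most 6.
Since 6 = old gcd 6, the gcd can only stay the same or decrease.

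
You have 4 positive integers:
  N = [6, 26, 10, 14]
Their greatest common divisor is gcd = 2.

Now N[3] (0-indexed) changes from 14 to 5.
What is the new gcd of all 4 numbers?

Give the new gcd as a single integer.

Answer: 1

Derivation:
Numbers: [6, 26, 10, 14], gcd = 2
Change: index 3, 14 -> 5
gcd of the OTHER numbers (without index 3): gcd([6, 26, 10]) = 2
New gcd = gcd(g_others, new_val) = gcd(2, 5) = 1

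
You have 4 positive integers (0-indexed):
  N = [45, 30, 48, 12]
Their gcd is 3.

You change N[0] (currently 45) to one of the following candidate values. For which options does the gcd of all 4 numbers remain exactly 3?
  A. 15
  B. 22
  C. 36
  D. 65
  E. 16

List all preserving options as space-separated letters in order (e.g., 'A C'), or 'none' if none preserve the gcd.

Old gcd = 3; gcd of others (without N[0]) = 6
New gcd for candidate v: gcd(6, v). Preserves old gcd iff gcd(6, v) = 3.
  Option A: v=15, gcd(6,15)=3 -> preserves
  Option B: v=22, gcd(6,22)=2 -> changes
  Option C: v=36, gcd(6,36)=6 -> changes
  Option D: v=65, gcd(6,65)=1 -> changes
  Option E: v=16, gcd(6,16)=2 -> changes

Answer: A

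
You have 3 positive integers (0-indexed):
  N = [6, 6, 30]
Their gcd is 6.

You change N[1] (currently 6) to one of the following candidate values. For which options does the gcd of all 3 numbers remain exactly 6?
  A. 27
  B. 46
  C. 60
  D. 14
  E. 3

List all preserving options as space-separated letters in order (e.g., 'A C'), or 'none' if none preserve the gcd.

Answer: C

Derivation:
Old gcd = 6; gcd of others (without N[1]) = 6
New gcd for candidate v: gcd(6, v). Preserves old gcd iff gcd(6, v) = 6.
  Option A: v=27, gcd(6,27)=3 -> changes
  Option B: v=46, gcd(6,46)=2 -> changes
  Option C: v=60, gcd(6,60)=6 -> preserves
  Option D: v=14, gcd(6,14)=2 -> changes
  Option E: v=3, gcd(6,3)=3 -> changes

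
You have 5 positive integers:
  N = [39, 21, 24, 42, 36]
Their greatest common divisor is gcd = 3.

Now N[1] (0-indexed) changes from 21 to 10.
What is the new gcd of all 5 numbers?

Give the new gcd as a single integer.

Answer: 1

Derivation:
Numbers: [39, 21, 24, 42, 36], gcd = 3
Change: index 1, 21 -> 10
gcd of the OTHER numbers (without index 1): gcd([39, 24, 42, 36]) = 3
New gcd = gcd(g_others, new_val) = gcd(3, 10) = 1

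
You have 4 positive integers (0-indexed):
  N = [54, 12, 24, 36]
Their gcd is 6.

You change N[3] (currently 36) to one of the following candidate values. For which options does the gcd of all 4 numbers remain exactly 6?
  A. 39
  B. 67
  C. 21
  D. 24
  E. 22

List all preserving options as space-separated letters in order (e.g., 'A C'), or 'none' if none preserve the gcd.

Answer: D

Derivation:
Old gcd = 6; gcd of others (without N[3]) = 6
New gcd for candidate v: gcd(6, v). Preserves old gcd iff gcd(6, v) = 6.
  Option A: v=39, gcd(6,39)=3 -> changes
  Option B: v=67, gcd(6,67)=1 -> changes
  Option C: v=21, gcd(6,21)=3 -> changes
  Option D: v=24, gcd(6,24)=6 -> preserves
  Option E: v=22, gcd(6,22)=2 -> changes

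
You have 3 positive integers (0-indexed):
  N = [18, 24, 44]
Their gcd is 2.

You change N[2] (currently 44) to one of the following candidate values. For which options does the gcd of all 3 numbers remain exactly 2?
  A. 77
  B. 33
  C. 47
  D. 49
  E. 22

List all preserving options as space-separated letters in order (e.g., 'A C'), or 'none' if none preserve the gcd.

Answer: E

Derivation:
Old gcd = 2; gcd of others (without N[2]) = 6
New gcd for candidate v: gcd(6, v). Preserves old gcd iff gcd(6, v) = 2.
  Option A: v=77, gcd(6,77)=1 -> changes
  Option B: v=33, gcd(6,33)=3 -> changes
  Option C: v=47, gcd(6,47)=1 -> changes
  Option D: v=49, gcd(6,49)=1 -> changes
  Option E: v=22, gcd(6,22)=2 -> preserves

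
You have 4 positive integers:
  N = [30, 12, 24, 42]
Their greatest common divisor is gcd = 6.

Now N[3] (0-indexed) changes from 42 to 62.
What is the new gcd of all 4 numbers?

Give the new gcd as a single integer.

Answer: 2

Derivation:
Numbers: [30, 12, 24, 42], gcd = 6
Change: index 3, 42 -> 62
gcd of the OTHER numbers (without index 3): gcd([30, 12, 24]) = 6
New gcd = gcd(g_others, new_val) = gcd(6, 62) = 2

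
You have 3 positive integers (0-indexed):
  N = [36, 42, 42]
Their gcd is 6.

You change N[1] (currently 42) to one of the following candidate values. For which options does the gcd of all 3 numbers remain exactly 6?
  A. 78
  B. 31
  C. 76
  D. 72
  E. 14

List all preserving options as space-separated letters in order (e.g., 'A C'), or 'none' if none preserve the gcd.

Old gcd = 6; gcd of others (without N[1]) = 6
New gcd for candidate v: gcd(6, v). Preserves old gcd iff gcd(6, v) = 6.
  Option A: v=78, gcd(6,78)=6 -> preserves
  Option B: v=31, gcd(6,31)=1 -> changes
  Option C: v=76, gcd(6,76)=2 -> changes
  Option D: v=72, gcd(6,72)=6 -> preserves
  Option E: v=14, gcd(6,14)=2 -> changes

Answer: A D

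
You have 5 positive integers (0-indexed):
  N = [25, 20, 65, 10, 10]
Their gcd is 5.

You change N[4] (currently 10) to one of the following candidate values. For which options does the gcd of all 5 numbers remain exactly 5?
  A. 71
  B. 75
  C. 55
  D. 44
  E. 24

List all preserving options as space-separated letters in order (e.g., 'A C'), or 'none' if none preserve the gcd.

Answer: B C

Derivation:
Old gcd = 5; gcd of others (without N[4]) = 5
New gcd for candidate v: gcd(5, v). Preserves old gcd iff gcd(5, v) = 5.
  Option A: v=71, gcd(5,71)=1 -> changes
  Option B: v=75, gcd(5,75)=5 -> preserves
  Option C: v=55, gcd(5,55)=5 -> preserves
  Option D: v=44, gcd(5,44)=1 -> changes
  Option E: v=24, gcd(5,24)=1 -> changes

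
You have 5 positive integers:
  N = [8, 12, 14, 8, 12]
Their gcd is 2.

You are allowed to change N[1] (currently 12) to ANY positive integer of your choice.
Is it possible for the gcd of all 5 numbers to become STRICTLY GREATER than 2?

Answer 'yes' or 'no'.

Current gcd = 2
gcd of all OTHER numbers (without N[1]=12): gcd([8, 14, 8, 12]) = 2
The new gcd after any change is gcd(2, new_value).
This can be at most 2.
Since 2 = old gcd 2, the gcd can only stay the same or decrease.

Answer: no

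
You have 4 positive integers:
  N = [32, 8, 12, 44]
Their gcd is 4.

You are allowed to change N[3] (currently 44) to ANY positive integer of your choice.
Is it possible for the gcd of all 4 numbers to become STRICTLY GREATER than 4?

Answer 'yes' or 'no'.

Current gcd = 4
gcd of all OTHER numbers (without N[3]=44): gcd([32, 8, 12]) = 4
The new gcd after any change is gcd(4, new_value).
This can be at most 4.
Since 4 = old gcd 4, the gcd can only stay the same or decrease.

Answer: no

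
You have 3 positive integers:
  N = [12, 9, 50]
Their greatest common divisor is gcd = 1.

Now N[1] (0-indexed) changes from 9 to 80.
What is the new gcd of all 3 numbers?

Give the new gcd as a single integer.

Numbers: [12, 9, 50], gcd = 1
Change: index 1, 9 -> 80
gcd of the OTHER numbers (without index 1): gcd([12, 50]) = 2
New gcd = gcd(g_others, new_val) = gcd(2, 80) = 2

Answer: 2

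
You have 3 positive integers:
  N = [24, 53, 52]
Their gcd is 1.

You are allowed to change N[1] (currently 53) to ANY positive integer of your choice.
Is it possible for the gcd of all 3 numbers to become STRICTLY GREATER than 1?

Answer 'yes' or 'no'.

Answer: yes

Derivation:
Current gcd = 1
gcd of all OTHER numbers (without N[1]=53): gcd([24, 52]) = 4
The new gcd after any change is gcd(4, new_value).
This can be at most 4.
Since 4 > old gcd 1, the gcd CAN increase (e.g., set N[1] = 4).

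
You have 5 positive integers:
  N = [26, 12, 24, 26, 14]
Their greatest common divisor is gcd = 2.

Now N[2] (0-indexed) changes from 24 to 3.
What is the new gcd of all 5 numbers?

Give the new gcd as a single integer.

Answer: 1

Derivation:
Numbers: [26, 12, 24, 26, 14], gcd = 2
Change: index 2, 24 -> 3
gcd of the OTHER numbers (without index 2): gcd([26, 12, 26, 14]) = 2
New gcd = gcd(g_others, new_val) = gcd(2, 3) = 1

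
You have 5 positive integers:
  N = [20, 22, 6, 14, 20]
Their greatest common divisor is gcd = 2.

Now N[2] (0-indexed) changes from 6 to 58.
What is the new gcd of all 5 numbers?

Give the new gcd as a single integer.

Numbers: [20, 22, 6, 14, 20], gcd = 2
Change: index 2, 6 -> 58
gcd of the OTHER numbers (without index 2): gcd([20, 22, 14, 20]) = 2
New gcd = gcd(g_others, new_val) = gcd(2, 58) = 2

Answer: 2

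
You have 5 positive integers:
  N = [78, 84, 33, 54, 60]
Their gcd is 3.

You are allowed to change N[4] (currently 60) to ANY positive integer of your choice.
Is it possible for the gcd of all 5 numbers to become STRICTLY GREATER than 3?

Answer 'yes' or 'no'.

Answer: no

Derivation:
Current gcd = 3
gcd of all OTHER numbers (without N[4]=60): gcd([78, 84, 33, 54]) = 3
The new gcd after any change is gcd(3, new_value).
This can be at most 3.
Since 3 = old gcd 3, the gcd can only stay the same or decrease.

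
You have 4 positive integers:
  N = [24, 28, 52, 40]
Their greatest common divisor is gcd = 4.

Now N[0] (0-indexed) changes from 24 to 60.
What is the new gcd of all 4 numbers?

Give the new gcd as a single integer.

Numbers: [24, 28, 52, 40], gcd = 4
Change: index 0, 24 -> 60
gcd of the OTHER numbers (without index 0): gcd([28, 52, 40]) = 4
New gcd = gcd(g_others, new_val) = gcd(4, 60) = 4

Answer: 4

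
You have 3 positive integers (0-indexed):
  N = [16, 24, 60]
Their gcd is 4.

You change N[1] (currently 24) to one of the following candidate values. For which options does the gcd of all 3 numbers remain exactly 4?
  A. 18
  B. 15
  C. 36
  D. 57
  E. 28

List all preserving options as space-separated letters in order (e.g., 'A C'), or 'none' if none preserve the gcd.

Answer: C E

Derivation:
Old gcd = 4; gcd of others (without N[1]) = 4
New gcd for candidate v: gcd(4, v). Preserves old gcd iff gcd(4, v) = 4.
  Option A: v=18, gcd(4,18)=2 -> changes
  Option B: v=15, gcd(4,15)=1 -> changes
  Option C: v=36, gcd(4,36)=4 -> preserves
  Option D: v=57, gcd(4,57)=1 -> changes
  Option E: v=28, gcd(4,28)=4 -> preserves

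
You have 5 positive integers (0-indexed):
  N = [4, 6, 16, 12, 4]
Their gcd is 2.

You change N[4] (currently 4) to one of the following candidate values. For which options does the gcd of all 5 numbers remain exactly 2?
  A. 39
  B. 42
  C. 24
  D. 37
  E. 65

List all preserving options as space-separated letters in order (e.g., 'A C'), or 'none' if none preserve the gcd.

Old gcd = 2; gcd of others (without N[4]) = 2
New gcd for candidate v: gcd(2, v). Preserves old gcd iff gcd(2, v) = 2.
  Option A: v=39, gcd(2,39)=1 -> changes
  Option B: v=42, gcd(2,42)=2 -> preserves
  Option C: v=24, gcd(2,24)=2 -> preserves
  Option D: v=37, gcd(2,37)=1 -> changes
  Option E: v=65, gcd(2,65)=1 -> changes

Answer: B C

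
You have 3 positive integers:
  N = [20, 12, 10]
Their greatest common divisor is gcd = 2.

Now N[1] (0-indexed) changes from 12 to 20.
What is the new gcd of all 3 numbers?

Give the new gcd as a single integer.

Answer: 10

Derivation:
Numbers: [20, 12, 10], gcd = 2
Change: index 1, 12 -> 20
gcd of the OTHER numbers (without index 1): gcd([20, 10]) = 10
New gcd = gcd(g_others, new_val) = gcd(10, 20) = 10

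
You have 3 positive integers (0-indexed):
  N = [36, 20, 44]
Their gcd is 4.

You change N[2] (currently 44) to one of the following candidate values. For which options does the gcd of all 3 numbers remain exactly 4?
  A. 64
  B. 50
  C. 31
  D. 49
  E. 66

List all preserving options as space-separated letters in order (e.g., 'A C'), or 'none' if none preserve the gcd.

Answer: A

Derivation:
Old gcd = 4; gcd of others (without N[2]) = 4
New gcd for candidate v: gcd(4, v). Preserves old gcd iff gcd(4, v) = 4.
  Option A: v=64, gcd(4,64)=4 -> preserves
  Option B: v=50, gcd(4,50)=2 -> changes
  Option C: v=31, gcd(4,31)=1 -> changes
  Option D: v=49, gcd(4,49)=1 -> changes
  Option E: v=66, gcd(4,66)=2 -> changes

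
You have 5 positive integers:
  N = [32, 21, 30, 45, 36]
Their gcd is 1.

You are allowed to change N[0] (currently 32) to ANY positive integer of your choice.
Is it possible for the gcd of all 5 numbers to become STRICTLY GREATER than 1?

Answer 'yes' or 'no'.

Answer: yes

Derivation:
Current gcd = 1
gcd of all OTHER numbers (without N[0]=32): gcd([21, 30, 45, 36]) = 3
The new gcd after any change is gcd(3, new_value).
This can be at most 3.
Since 3 > old gcd 1, the gcd CAN increase (e.g., set N[0] = 3).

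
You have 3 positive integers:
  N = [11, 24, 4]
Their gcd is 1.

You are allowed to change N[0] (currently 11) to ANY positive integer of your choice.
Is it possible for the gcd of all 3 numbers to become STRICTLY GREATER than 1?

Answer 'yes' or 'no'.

Answer: yes

Derivation:
Current gcd = 1
gcd of all OTHER numbers (without N[0]=11): gcd([24, 4]) = 4
The new gcd after any change is gcd(4, new_value).
This can be at most 4.
Since 4 > old gcd 1, the gcd CAN increase (e.g., set N[0] = 4).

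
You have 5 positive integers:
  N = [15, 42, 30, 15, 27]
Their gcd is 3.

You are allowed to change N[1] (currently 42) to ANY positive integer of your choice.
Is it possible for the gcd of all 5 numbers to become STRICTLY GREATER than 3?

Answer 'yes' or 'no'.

Answer: no

Derivation:
Current gcd = 3
gcd of all OTHER numbers (without N[1]=42): gcd([15, 30, 15, 27]) = 3
The new gcd after any change is gcd(3, new_value).
This can be at most 3.
Since 3 = old gcd 3, the gcd can only stay the same or decrease.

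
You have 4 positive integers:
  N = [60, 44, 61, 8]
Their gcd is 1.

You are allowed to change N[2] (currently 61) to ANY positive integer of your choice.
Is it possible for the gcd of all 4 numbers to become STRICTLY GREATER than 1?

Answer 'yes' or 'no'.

Answer: yes

Derivation:
Current gcd = 1
gcd of all OTHER numbers (without N[2]=61): gcd([60, 44, 8]) = 4
The new gcd after any change is gcd(4, new_value).
This can be at most 4.
Since 4 > old gcd 1, the gcd CAN increase (e.g., set N[2] = 4).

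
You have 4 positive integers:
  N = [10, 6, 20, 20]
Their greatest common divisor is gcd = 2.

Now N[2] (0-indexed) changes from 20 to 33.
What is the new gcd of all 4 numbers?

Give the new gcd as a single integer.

Numbers: [10, 6, 20, 20], gcd = 2
Change: index 2, 20 -> 33
gcd of the OTHER numbers (without index 2): gcd([10, 6, 20]) = 2
New gcd = gcd(g_others, new_val) = gcd(2, 33) = 1

Answer: 1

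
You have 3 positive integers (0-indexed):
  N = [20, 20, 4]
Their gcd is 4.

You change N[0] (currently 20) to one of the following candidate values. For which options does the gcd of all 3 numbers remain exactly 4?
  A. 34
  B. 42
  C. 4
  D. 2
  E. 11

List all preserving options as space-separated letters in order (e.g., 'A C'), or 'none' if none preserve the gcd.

Old gcd = 4; gcd of others (without N[0]) = 4
New gcd for candidate v: gcd(4, v). Preserves old gcd iff gcd(4, v) = 4.
  Option A: v=34, gcd(4,34)=2 -> changes
  Option B: v=42, gcd(4,42)=2 -> changes
  Option C: v=4, gcd(4,4)=4 -> preserves
  Option D: v=2, gcd(4,2)=2 -> changes
  Option E: v=11, gcd(4,11)=1 -> changes

Answer: C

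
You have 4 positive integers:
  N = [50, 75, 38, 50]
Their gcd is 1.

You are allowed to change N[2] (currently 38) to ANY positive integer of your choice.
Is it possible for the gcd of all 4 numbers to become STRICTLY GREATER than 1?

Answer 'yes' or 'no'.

Current gcd = 1
gcd of all OTHER numbers (without N[2]=38): gcd([50, 75, 50]) = 25
The new gcd after any change is gcd(25, new_value).
This can be at most 25.
Since 25 > old gcd 1, the gcd CAN increase (e.g., set N[2] = 25).

Answer: yes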